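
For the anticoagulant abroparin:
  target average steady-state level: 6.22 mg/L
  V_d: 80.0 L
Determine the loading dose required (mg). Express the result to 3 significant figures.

LD = Css × Vd = 6.22 × 80.0 = 497.6 mg

498 mg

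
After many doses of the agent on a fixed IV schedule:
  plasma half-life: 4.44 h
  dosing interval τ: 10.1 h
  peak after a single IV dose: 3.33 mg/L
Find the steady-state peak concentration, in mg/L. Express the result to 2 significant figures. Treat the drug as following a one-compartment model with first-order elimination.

k = ln2 / t½ = 0.693147 / 4.44 = 0.1561 h⁻¹
e^(−kτ) = e^(−0.1561 × 10.1) = 0.2067
Accumulation ratio R = 1 / (1 − e^(−kτ)) = 1 / (1 − 0.2067) = 1.261
Steady-state peak = C₀ × R = 3.33 × 1.261 = 4.199 mg/L

4.2 mg/L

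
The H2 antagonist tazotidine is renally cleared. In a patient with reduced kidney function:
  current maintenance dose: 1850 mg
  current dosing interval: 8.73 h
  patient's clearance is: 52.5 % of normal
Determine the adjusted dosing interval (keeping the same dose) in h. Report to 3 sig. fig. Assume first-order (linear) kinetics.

To keep the same average steady-state level, dosing rate must scale with clearance.
CL ratio = 52.5 / 100 = 0.5250
New interval (same dose) = 8.73 / 0.5250 = 16.63 h

16.6 h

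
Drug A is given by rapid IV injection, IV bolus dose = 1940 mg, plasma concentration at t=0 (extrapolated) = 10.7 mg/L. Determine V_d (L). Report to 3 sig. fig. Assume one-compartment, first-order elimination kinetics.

181 L

Vd = Dose / C₀ = 1940 / 10.7 = 181.3 L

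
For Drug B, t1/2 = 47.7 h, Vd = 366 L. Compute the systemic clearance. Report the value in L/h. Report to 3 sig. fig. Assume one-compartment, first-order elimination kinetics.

k = ln2 / t½ = 0.693147 / 47.7 = 0.01453 h⁻¹
CL = k × Vd = 0.01453 × 366 = 5.318 L/h

5.32 L/h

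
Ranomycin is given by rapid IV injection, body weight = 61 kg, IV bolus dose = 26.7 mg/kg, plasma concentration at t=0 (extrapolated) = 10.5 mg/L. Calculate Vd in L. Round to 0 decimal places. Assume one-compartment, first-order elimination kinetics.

Dose = 26.7 × 61 = 1629 mg
Vd = Dose / C₀ = 1629 / 10.5 = 155.1 L

155 L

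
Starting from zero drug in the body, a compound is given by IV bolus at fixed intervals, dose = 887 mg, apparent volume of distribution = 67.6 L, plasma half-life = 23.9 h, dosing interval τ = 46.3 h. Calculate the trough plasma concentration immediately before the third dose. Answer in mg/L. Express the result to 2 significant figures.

4.3 mg/L

C₀ per dose = Dose / Vd = 887 / 67.6 = 13.12 mg/L
k = ln2 / t½ = 0.693147 / 23.9 = 0.02900 h⁻¹
Fraction remaining after one interval: r = e^(−kτ) = e^(−0.02900 × 46.3) = 0.2611
Before dose 3, 2 doses have been given (aged 1τ, 2τ).
C_trough = C₀ × (r + r²) = 13.12 × (0.2611 + 0.06817) = 4.320 mg/L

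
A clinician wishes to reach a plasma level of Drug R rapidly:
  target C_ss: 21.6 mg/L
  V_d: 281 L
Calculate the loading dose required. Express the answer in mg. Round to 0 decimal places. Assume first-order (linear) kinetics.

6070 mg

LD = Css × Vd = 21.6 × 281 = 6070 mg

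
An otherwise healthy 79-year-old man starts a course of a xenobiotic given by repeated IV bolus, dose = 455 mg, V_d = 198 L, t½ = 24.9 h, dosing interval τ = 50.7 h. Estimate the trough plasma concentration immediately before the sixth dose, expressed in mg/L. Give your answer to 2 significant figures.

C₀ per dose = Dose / Vd = 455 / 198 = 2.298 mg/L
k = ln2 / t½ = 0.693147 / 24.9 = 0.02784 h⁻¹
Fraction remaining after one interval: r = e^(−kτ) = e^(−0.02784 × 50.7) = 0.2438
Before dose 6, 5 doses have been given (aged 1τ, 2τ, 3τ, 4τ, 5τ).
C_trough = C₀ × (r + r² + … + r^5) = C₀ × r(1−r^5)/(1−r)
        = 2.298 × 0.2438 × (1 − 0.0008613) / (1 − 0.2438) = 0.7402 mg/L

0.74 mg/L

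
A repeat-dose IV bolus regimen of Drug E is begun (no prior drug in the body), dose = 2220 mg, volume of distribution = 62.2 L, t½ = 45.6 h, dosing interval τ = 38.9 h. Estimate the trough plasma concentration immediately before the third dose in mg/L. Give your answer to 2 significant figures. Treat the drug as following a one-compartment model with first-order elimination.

C₀ per dose = Dose / Vd = 2220 / 62.2 = 35.69 mg/L
k = ln2 / t½ = 0.693147 / 45.6 = 0.01520 h⁻¹
Fraction remaining after one interval: r = e^(−kτ) = e^(−0.01520 × 38.9) = 0.5536
Before dose 3, 2 doses have been given (aged 1τ, 2τ).
C_trough = C₀ × (r + r²) = 35.69 × (0.5536 + 0.3065) = 30.70 mg/L

31 mg/L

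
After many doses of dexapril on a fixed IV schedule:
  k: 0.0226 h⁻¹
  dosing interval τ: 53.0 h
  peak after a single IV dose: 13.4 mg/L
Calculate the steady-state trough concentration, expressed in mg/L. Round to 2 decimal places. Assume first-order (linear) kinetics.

e^(−kτ) = e^(−0.02260 × 53.0) = 0.3019
Accumulation ratio R = 1 / (1 − e^(−kτ)) = 1 / (1 − 0.3019) = 1.432
Steady-state trough = C₀ × R × e^(−kτ) = 13.4 × 1.432 × 0.3019 = 5.793 mg/L

5.79 mg/L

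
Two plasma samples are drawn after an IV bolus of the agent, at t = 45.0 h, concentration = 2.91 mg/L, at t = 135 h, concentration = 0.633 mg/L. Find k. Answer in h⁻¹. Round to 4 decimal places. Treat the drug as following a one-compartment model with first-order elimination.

k = ln(C₁/C₂) / (t₂ − t₁) = ln(2.91/0.633) / (135 − 45.0)
  = 1.525 / 90.00 = 0.01694 h⁻¹

0.0169 h⁻¹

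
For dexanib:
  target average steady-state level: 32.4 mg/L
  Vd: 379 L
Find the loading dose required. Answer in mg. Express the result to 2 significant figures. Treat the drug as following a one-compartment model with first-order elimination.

LD = Css × Vd = 32.4 × 379 = 12280 mg

12000 mg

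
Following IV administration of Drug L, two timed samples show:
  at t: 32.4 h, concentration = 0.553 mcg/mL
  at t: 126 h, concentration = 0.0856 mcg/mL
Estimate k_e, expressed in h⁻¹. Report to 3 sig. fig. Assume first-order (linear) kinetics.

0.0199 h⁻¹

k = ln(C₁/C₂) / (t₂ − t₁) = ln(0.553/0.0856) / (126 − 32.4)
  = 1.866 / 93.60 = 0.01994 h⁻¹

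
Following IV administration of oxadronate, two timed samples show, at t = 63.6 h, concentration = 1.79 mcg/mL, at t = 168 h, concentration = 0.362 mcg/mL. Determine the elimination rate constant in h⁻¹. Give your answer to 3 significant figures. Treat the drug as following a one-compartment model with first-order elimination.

k = ln(C₁/C₂) / (t₂ − t₁) = ln(1.79/0.362) / (168 − 63.6)
  = 1.598 / 104.4 = 0.01531 h⁻¹

0.0153 h⁻¹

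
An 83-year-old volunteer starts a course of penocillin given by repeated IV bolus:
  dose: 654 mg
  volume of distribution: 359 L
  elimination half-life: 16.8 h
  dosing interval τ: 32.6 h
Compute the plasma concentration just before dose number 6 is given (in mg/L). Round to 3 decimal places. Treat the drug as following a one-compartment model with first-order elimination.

C₀ per dose = Dose / Vd = 654 / 359 = 1.822 mg/L
k = ln2 / t½ = 0.693147 / 16.8 = 0.04126 h⁻¹
Fraction remaining after one interval: r = e^(−kτ) = e^(−0.04126 × 32.6) = 0.2605
Before dose 6, 5 doses have been given (aged 1τ, 2τ, 3τ, 4τ, 5τ).
C_trough = C₀ × (r + r² + … + r^5) = C₀ × r(1−r^5)/(1−r)
        = 1.822 × 0.2605 × (1 − 0.001200) / (1 − 0.2605) = 0.6411 mg/L

0.641 mg/L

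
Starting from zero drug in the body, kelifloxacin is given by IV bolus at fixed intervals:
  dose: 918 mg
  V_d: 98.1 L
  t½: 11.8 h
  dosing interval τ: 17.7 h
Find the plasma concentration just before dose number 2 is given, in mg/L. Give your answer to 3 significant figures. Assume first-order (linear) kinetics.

C₀ per dose = Dose / Vd = 918 / 98.1 = 9.358 mg/L
k = ln2 / t½ = 0.693147 / 11.8 = 0.05874 h⁻¹
Fraction remaining after one interval: r = e^(−kτ) = e^(−0.05874 × 17.7) = 0.3536
Before dose 2, 1 dose has been given (aged 1τ).
C_trough = C₀ × r = 9.358 × 0.3536 = 3.309 mg/L

3.31 mg/L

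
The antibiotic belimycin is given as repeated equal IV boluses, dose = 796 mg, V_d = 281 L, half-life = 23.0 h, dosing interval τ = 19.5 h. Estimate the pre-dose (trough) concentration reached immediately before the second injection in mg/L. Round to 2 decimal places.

C₀ per dose = Dose / Vd = 796 / 281 = 2.833 mg/L
k = ln2 / t½ = 0.693147 / 23.0 = 0.03014 h⁻¹
Fraction remaining after one interval: r = e^(−kτ) = e^(−0.03014 × 19.5) = 0.5556
Before dose 2, 1 dose has been given (aged 1τ).
C_trough = C₀ × r = 2.833 × 0.5556 = 1.574 mg/L

1.57 mg/L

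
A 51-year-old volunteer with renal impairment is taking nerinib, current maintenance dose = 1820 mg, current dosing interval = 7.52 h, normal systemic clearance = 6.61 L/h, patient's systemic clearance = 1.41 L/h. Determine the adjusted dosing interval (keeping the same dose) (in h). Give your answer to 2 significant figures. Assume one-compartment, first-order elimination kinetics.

35 h

To keep the same average steady-state level, dosing rate must scale with clearance.
CL ratio = 1.41 / 6.61 = 0.2133
New interval (same dose) = 7.52 / 0.2133 = 35.26 h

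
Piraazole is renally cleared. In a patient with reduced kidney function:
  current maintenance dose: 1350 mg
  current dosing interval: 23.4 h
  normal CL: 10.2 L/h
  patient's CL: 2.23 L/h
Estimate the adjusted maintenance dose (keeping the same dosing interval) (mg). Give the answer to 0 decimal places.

295 mg

To keep the same average steady-state level, dosing rate must scale with clearance.
CL ratio = 2.23 / 10.2 = 0.2186
New dose (same interval) = 1350 × 0.2186 = 295.1 mg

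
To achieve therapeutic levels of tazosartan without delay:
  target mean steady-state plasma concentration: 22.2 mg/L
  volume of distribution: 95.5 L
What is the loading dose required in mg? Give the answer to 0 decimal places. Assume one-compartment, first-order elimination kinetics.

LD = Css × Vd = 22.2 × 95.5 = 2120 mg

2120 mg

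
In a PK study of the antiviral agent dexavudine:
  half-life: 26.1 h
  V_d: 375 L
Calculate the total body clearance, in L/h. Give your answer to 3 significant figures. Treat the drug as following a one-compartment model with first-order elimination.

k = ln2 / t½ = 0.693147 / 26.1 = 0.02656 h⁻¹
CL = k × Vd = 0.02656 × 375 = 9.960 L/h

9.96 L/h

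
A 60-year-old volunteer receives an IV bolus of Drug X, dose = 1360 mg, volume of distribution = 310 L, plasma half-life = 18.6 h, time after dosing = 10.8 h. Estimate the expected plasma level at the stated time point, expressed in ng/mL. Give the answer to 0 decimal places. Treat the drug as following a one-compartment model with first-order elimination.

C₀ = Dose / Vd = 1360 / 310 = 4.387 mg/L
k = ln2 / t½ = 0.693147 / 18.6 = 0.03727 h⁻¹
C = C₀ · e^(−k·t) = 4.387 × e^(−0.03727 × 10.8)
  = 4.387 × 0.6686 = 2.933 mg/L
Convert: 2.933 mg/L × 1000 = 2933 ng/mL

2933 ng/mL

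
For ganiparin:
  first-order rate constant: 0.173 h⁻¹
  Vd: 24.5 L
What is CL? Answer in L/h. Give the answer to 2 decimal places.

CL = k × Vd = 0.173 × 24.5 = 4.239 L/h

4.24 L/h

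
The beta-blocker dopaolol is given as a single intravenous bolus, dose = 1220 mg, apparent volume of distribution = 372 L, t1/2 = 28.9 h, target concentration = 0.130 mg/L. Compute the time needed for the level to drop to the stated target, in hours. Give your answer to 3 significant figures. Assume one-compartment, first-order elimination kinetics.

135 h

C₀ = Dose / Vd = 1220 / 372 = 3.280 mg/L
k = ln2 / t½ = 0.693147 / 28.9 = 0.02398 h⁻¹
t = ln(C₀ / C) / k = ln(3.280 / 0.130) / 0.02398
  = ln(25.23) / 0.02398 = 3.228 / 0.02398 = 134.6 h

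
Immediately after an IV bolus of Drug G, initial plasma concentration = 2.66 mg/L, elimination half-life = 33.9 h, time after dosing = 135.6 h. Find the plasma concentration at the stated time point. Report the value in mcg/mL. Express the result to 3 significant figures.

k = ln2 / t½ = 0.693147 / 33.9 = 0.02045 h⁻¹
t / t½ = 135.6 / 33.9 = 4 half-lives
C = C₀ × (1/2)^4 = 2.660 × 0.06250 = 0.1663 mg/L
(0.1663 mg/L = 0.1663 mcg/mL)

0.166 mcg/mL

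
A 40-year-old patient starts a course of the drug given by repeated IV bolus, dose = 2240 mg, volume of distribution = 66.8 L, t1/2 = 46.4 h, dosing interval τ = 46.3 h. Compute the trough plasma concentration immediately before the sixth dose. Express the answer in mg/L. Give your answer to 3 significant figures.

32.6 mg/L

C₀ per dose = Dose / Vd = 2240 / 66.8 = 33.53 mg/L
k = ln2 / t½ = 0.693147 / 46.4 = 0.01494 h⁻¹
Fraction remaining after one interval: r = e^(−kτ) = e^(−0.01494 × 46.3) = 0.5007
Before dose 6, 5 doses have been given (aged 1τ, 2τ, 3τ, 4τ, 5τ).
C_trough = C₀ × (r + r² + … + r^5) = C₀ × r(1−r^5)/(1−r)
        = 33.53 × 0.5007 × (1 − 0.03147) / (1 − 0.5007) = 32.57 mg/L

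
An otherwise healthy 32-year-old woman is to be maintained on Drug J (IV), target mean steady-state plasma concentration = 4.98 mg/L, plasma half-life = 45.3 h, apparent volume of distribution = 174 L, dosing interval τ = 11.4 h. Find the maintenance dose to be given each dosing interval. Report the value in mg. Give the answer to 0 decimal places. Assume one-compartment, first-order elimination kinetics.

k = ln2 / t½ = 0.693147 / 45.3 = 0.01530 h⁻¹
CL = k × Vd = 0.01530 × 174 = 2.662 L/h
At steady state, Dose/τ = Css × CL.
Dose = Css × CL × τ = 4.98 × 2.662 × 11.4 = 151.1 mg

151 mg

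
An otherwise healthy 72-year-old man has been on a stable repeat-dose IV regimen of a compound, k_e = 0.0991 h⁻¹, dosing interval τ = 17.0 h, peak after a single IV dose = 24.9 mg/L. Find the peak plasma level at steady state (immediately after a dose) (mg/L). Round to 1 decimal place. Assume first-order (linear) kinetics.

30.6 mg/L

e^(−kτ) = e^(−0.09910 × 17.0) = 0.1855
Accumulation ratio R = 1 / (1 − e^(−kτ)) = 1 / (1 − 0.1855) = 1.228
Steady-state peak = C₀ × R = 24.9 × 1.228 = 30.58 mg/L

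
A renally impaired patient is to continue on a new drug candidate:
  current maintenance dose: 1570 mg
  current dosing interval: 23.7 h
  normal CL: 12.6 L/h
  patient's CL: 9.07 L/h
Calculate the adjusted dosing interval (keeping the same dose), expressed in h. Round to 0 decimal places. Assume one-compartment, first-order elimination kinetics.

To keep the same average steady-state level, dosing rate must scale with clearance.
CL ratio = 9.07 / 12.6 = 0.7198
New interval (same dose) = 23.7 / 0.7198 = 32.93 h

33 h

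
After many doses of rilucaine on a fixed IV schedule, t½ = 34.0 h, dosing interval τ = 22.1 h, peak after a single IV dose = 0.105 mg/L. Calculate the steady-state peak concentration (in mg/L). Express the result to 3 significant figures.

k = ln2 / t½ = 0.693147 / 34.0 = 0.02039 h⁻¹
e^(−kτ) = e^(−0.02039 × 22.1) = 0.6372
Accumulation ratio R = 1 / (1 − e^(−kτ)) = 1 / (1 − 0.6372) = 2.756
Steady-state peak = C₀ × R = 0.105 × 2.756 = 0.2894 mg/L

0.289 mg/L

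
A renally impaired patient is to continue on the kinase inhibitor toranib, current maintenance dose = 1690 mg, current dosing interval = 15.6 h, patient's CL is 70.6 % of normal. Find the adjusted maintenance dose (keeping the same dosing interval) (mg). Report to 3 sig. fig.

To keep the same average steady-state level, dosing rate must scale with clearance.
CL ratio = 70.6 / 100 = 0.7060
New dose (same interval) = 1690 × 0.7060 = 1193 mg

1190 mg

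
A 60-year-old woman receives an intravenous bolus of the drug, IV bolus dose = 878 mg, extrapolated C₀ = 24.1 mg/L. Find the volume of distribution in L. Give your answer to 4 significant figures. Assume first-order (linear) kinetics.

Vd = Dose / C₀ = 878.0 / 24.1 = 36.43 L

36.43 L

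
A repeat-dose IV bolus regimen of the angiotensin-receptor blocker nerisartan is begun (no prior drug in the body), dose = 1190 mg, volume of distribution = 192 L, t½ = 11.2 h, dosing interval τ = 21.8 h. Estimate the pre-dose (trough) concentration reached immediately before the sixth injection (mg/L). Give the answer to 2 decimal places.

2.17 mg/L

C₀ per dose = Dose / Vd = 1190 / 192 = 6.198 mg/L
k = ln2 / t½ = 0.693147 / 11.2 = 0.06189 h⁻¹
Fraction remaining after one interval: r = e^(−kτ) = e^(−0.06189 × 21.8) = 0.2594
Before dose 6, 5 doses have been given (aged 1τ, 2τ, 3τ, 4τ, 5τ).
C_trough = C₀ × (r + r² + … + r^5) = C₀ × r(1−r^5)/(1−r)
        = 6.198 × 0.2594 × (1 − 0.001174) / (1 − 0.2594) = 2.168 mg/L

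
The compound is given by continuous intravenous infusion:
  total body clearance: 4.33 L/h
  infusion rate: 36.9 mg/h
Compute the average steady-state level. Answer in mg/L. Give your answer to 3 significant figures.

At steady state Css = R₀ / CL = 36.9 / 4.330 = 8.522 mg/L

8.52 mg/L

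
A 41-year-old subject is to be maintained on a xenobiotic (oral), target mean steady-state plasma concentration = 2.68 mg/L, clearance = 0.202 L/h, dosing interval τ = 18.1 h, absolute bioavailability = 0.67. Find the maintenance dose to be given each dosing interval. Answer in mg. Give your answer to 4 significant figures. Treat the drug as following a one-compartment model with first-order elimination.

At steady state, F × (Dose/τ) = Css × CL.
Dose = Css × CL × τ / F = 2.68 × 0.2020 × 18.1 / 0.67 = 14.62 mg

14.62 mg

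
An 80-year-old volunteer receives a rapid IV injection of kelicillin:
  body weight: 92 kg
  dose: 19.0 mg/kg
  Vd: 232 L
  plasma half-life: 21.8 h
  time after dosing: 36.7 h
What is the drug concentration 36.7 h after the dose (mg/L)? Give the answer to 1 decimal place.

2.3 mg/L

Total dose = 19.0 × 92 = 1748 mg
C₀ = Dose / Vd = 1748 / 232 = 7.534 mg/L
k = ln2 / t½ = 0.693147 / 21.8 = 0.03180 h⁻¹
C = C₀ · e^(−k·t) = 7.534 × e^(−0.03180 × 36.7)
  = 7.534 × 0.3113 = 2.345 mg/L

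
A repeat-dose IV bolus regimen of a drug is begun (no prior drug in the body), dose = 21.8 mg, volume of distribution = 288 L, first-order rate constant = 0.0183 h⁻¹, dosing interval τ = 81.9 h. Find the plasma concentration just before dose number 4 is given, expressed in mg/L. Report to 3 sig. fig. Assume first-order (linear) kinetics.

C₀ per dose = Dose / Vd = 21.8 / 288 = 0.07569 mg/L
Fraction remaining after one interval: r = e^(−kτ) = e^(−0.01830 × 81.9) = 0.2234
Before dose 4, 3 doses have been given (aged 1τ, 2τ, 3τ).
C_trough = C₀ × (r + r² + … + r^3) = C₀ × r(1−r^3)/(1−r)
        = 0.07569 × 0.2234 × (1 − 0.01115) / (1 − 0.2234) = 0.02153 mg/L

0.0215 mg/L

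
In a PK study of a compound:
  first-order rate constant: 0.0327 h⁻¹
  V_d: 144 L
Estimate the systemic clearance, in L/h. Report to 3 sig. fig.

CL = k × Vd = 0.0327 × 144 = 4.709 L/h

4.71 L/h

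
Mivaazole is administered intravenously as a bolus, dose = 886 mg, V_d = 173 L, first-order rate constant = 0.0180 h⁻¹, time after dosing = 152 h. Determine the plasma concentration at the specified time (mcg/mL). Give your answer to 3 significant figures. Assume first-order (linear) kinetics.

0.332 mcg/mL

C₀ = Dose / Vd = 886.0 / 173 = 5.121 mg/L
C = C₀ · e^(−k·t) = 5.121 × e^(−0.01800 × 152)
  = 5.121 × 0.06483 = 0.3320 mg/L
(0.3320 mg/L = 0.3320 mcg/mL)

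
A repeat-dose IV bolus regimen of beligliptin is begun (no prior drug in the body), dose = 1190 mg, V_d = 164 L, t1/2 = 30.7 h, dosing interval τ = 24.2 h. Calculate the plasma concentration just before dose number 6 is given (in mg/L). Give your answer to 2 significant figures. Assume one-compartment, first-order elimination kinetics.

9.3 mg/L

C₀ per dose = Dose / Vd = 1190 / 164 = 7.256 mg/L
k = ln2 / t½ = 0.693147 / 30.7 = 0.02258 h⁻¹
Fraction remaining after one interval: r = e^(−kτ) = e^(−0.02258 × 24.2) = 0.5790
Before dose 6, 5 doses have been given (aged 1τ, 2τ, 3τ, 4τ, 5τ).
C_trough = C₀ × (r + r² + … + r^5) = C₀ × r(1−r^5)/(1−r)
        = 7.256 × 0.5790 × (1 − 0.06507) / (1 − 0.5790) = 9.330 mg/L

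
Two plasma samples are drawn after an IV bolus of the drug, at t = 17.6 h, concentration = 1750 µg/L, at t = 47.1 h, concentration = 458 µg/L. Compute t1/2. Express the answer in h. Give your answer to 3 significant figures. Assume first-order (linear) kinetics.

k = ln(C₁/C₂) / (t₂ − t₁) = ln(1750/458) / (47.1 − 17.6)
  = 1.341 / 29.50 = 0.04546 h⁻¹
t½ = ln2 / k = 0.693147 / 0.04546 = 15.25 h

15.3 h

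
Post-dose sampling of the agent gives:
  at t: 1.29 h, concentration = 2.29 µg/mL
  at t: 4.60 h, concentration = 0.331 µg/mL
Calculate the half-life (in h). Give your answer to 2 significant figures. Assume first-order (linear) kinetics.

k = ln(C₁/C₂) / (t₂ − t₁) = ln(2.29/0.331) / (4.60 − 1.29)
  = 1.934 / 3.310 = 0.5843 h⁻¹
t½ = ln2 / k = 0.693147 / 0.5843 = 1.186 h

1.2 h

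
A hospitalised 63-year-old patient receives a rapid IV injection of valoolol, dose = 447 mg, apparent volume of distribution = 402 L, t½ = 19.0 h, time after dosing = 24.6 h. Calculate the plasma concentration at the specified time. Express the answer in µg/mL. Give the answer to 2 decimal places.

C₀ = Dose / Vd = 447.0 / 402 = 1.112 mg/L
k = ln2 / t½ = 0.693147 / 19.0 = 0.03648 h⁻¹
C = C₀ · e^(−k·t) = 1.112 × e^(−0.03648 × 24.6)
  = 1.112 × 0.4076 = 0.4533 mg/L
(0.4533 mg/L = 0.4533 µg/mL)

0.45 µg/mL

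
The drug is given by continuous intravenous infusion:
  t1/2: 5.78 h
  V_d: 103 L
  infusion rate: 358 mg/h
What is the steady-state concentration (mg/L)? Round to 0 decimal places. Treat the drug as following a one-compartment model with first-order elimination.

k = ln2 / t½ = 0.693147 / 5.78 = 0.1199 h⁻¹
CL = k × Vd = 0.1199 × 103 = 12.35 L/h
At steady state Css = R₀ / CL = 358 / 12.35 = 28.99 mg/L

29 mg/L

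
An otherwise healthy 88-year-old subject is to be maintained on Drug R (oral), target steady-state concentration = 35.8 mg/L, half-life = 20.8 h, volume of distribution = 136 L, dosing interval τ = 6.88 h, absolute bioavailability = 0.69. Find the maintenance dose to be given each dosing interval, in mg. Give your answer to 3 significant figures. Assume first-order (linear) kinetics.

k = ln2 / t½ = 0.693147 / 20.8 = 0.03332 h⁻¹
CL = k × Vd = 0.03332 × 136 = 4.532 L/h
At steady state, F × (Dose/τ) = Css × CL.
Dose = Css × CL × τ / F = 35.8 × 4.532 × 6.88 / 0.69 = 1618 mg

1620 mg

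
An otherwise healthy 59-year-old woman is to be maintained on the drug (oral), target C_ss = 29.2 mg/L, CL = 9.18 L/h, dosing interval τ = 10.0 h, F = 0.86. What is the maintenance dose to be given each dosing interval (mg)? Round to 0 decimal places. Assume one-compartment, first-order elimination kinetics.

At steady state, F × (Dose/τ) = Css × CL.
Dose = Css × CL × τ / F = 29.2 × 9.180 × 10.0 / 0.86 = 3117 mg

3117 mg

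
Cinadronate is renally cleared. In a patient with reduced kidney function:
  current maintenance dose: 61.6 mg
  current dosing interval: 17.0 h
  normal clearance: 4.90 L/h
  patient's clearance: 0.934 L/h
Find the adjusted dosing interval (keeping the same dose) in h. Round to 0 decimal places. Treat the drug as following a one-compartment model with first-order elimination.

To keep the same average steady-state level, dosing rate must scale with clearance.
CL ratio = 0.934 / 4.90 = 0.1906
New interval (same dose) = 17.0 / 0.1906 = 89.19 h

89 h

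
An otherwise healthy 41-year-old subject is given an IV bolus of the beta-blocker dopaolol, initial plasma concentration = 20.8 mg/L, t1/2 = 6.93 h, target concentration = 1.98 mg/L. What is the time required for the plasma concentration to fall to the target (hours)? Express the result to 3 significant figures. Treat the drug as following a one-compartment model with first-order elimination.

k = ln2 / t½ = 0.693147 / 6.93 = 0.1000 h⁻¹
t = ln(C₀ / C) / k = ln(20.80 / 1.98) / 0.1000
  = ln(10.51) / 0.1000 = 2.352 / 0.1000 = 23.52 h

23.5 h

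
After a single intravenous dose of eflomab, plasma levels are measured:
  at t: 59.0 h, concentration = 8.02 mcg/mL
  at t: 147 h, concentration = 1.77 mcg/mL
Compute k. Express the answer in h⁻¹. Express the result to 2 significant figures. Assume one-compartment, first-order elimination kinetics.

k = ln(C₁/C₂) / (t₂ − t₁) = ln(8.02/1.77) / (147 − 59.0)
  = 1.511 / 88.00 = 0.01717 h⁻¹

0.017 h⁻¹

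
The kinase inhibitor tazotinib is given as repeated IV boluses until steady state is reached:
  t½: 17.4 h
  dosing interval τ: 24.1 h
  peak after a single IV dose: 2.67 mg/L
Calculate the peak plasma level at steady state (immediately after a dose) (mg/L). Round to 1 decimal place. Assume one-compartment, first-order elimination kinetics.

4.3 mg/L

k = ln2 / t½ = 0.693147 / 17.4 = 0.03984 h⁻¹
e^(−kτ) = e^(−0.03984 × 24.1) = 0.3828
Accumulation ratio R = 1 / (1 − e^(−kτ)) = 1 / (1 − 0.3828) = 1.620
Steady-state peak = C₀ × R = 2.67 × 1.620 = 4.325 mg/L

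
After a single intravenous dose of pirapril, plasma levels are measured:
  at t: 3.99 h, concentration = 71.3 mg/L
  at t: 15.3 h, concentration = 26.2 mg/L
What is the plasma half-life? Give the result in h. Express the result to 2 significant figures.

k = ln(C₁/C₂) / (t₂ − t₁) = ln(71.3/26.2) / (15.3 − 3.99)
  = 1.001 / 11.31 = 0.08851 h⁻¹
t½ = ln2 / k = 0.693147 / 0.08851 = 7.831 h

7.8 h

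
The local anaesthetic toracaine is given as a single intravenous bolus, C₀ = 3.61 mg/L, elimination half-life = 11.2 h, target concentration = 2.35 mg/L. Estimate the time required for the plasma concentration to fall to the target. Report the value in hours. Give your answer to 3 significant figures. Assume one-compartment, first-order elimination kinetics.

6.94 h

k = ln2 / t½ = 0.693147 / 11.2 = 0.06189 h⁻¹
t = ln(C₀ / C) / k = ln(3.610 / 2.35) / 0.06189
  = ln(1.536) / 0.06189 = 0.4292 / 0.06189 = 6.935 h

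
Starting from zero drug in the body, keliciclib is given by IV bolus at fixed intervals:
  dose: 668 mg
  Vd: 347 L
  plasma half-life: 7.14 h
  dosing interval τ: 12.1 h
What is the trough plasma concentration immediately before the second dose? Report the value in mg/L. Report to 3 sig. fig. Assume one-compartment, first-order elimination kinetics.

0.595 mg/L

C₀ per dose = Dose / Vd = 668 / 347 = 1.925 mg/L
k = ln2 / t½ = 0.693147 / 7.14 = 0.09708 h⁻¹
Fraction remaining after one interval: r = e^(−kτ) = e^(−0.09708 × 12.1) = 0.3089
Before dose 2, 1 dose has been given (aged 1τ).
C_trough = C₀ × r = 1.925 × 0.3089 = 0.5946 mg/L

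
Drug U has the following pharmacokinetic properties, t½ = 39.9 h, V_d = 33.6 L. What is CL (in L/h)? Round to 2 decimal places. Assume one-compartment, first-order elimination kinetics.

k = ln2 / t½ = 0.693147 / 39.9 = 0.01737 h⁻¹
CL = k × Vd = 0.01737 × 33.6 = 0.5836 L/h

0.58 L/h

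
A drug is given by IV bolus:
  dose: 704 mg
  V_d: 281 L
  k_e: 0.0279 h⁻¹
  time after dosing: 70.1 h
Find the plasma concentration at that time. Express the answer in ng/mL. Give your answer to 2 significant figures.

350 ng/mL

C₀ = Dose / Vd = 704.0 / 281 = 2.505 mg/L
C = C₀ · e^(−k·t) = 2.505 × e^(−0.02790 × 70.1)
  = 2.505 × 0.1415 = 0.3545 mg/L
Convert: 0.3545 mg/L × 1000 = 354.5 ng/mL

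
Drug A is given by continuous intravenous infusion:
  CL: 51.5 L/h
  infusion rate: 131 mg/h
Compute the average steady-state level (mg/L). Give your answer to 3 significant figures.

2.54 mg/L

At steady state Css = R₀ / CL = 131 / 51.50 = 2.544 mg/L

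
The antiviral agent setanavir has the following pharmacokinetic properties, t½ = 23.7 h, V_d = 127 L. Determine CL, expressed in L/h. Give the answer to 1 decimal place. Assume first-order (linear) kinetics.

3.7 L/h

k = ln2 / t½ = 0.693147 / 23.7 = 0.02925 h⁻¹
CL = k × Vd = 0.02925 × 127 = 3.715 L/h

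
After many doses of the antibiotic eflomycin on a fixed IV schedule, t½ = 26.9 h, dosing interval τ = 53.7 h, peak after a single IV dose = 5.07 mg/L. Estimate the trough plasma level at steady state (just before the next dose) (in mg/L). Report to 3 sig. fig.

1.70 mg/L

k = ln2 / t½ = 0.693147 / 26.9 = 0.02577 h⁻¹
e^(−kτ) = e^(−0.02577 × 53.7) = 0.2506
Accumulation ratio R = 1 / (1 − e^(−kτ)) = 1 / (1 − 0.2506) = 1.334
Steady-state trough = C₀ × R × e^(−kτ) = 5.07 × 1.334 × 0.2506 = 1.695 mg/L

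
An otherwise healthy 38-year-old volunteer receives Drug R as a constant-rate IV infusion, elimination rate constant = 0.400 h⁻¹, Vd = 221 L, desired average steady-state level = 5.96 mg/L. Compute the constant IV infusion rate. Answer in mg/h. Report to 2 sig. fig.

CL = k × Vd = 0.4000 × 221 = 88.40 L/h
At steady state, infusion rate R₀ = Css × CL = 5.96 × 88.40 = 526.9 mg/h

530 mg/h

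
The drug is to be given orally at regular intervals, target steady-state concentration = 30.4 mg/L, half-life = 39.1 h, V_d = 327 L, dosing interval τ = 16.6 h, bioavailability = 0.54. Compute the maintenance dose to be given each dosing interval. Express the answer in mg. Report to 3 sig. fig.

k = ln2 / t½ = 0.693147 / 39.1 = 0.01773 h⁻¹
CL = k × Vd = 0.01773 × 327 = 5.798 L/h
At steady state, F × (Dose/τ) = Css × CL.
Dose = Css × CL × τ / F = 30.4 × 5.798 × 16.6 / 0.54 = 5418 mg

5420 mg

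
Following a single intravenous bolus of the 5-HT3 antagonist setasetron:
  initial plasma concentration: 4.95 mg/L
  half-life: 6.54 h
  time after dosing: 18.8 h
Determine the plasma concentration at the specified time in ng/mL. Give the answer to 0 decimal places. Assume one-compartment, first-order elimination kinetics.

675 ng/mL

k = ln2 / t½ = 0.693147 / 6.54 = 0.1060 h⁻¹
C = C₀ · e^(−k·t) = 4.950 × e^(−0.1060 × 18.8)
  = 4.950 × 0.1363 = 0.6747 mg/L
Convert: 0.6747 mg/L × 1000 = 674.7 ng/mL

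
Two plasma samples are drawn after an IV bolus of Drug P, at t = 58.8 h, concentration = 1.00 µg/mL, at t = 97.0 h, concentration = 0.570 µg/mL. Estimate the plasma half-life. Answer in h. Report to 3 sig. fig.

47.1 h

k = ln(C₁/C₂) / (t₂ − t₁) = ln(1.00/0.570) / (97.0 − 58.8)
  = 0.5621 / 38.20 = 0.01471 h⁻¹
t½ = ln2 / k = 0.693147 / 0.01471 = 47.12 h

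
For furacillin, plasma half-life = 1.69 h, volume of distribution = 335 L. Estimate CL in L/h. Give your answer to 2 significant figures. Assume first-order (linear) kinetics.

k = ln2 / t½ = 0.693147 / 1.69 = 0.4101 h⁻¹
CL = k × Vd = 0.4101 × 335 = 137.4 L/h

140 L/h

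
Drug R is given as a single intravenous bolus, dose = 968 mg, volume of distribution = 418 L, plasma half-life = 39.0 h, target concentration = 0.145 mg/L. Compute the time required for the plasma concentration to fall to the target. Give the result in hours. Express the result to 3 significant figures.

156 h

C₀ = Dose / Vd = 968.0 / 418 = 2.316 mg/L
k = ln2 / t½ = 0.693147 / 39.0 = 0.01777 h⁻¹
t = ln(C₀ / C) / k = ln(2.316 / 0.145) / 0.01777
  = ln(15.97) / 0.01777 = 2.771 / 0.01777 = 155.9 h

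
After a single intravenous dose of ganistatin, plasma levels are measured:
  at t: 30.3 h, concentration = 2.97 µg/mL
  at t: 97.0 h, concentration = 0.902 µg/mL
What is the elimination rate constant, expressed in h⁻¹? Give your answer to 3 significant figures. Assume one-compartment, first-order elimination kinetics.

0.0179 h⁻¹

k = ln(C₁/C₂) / (t₂ − t₁) = ln(2.97/0.902) / (97.0 − 30.3)
  = 1.192 / 66.70 = 0.01787 h⁻¹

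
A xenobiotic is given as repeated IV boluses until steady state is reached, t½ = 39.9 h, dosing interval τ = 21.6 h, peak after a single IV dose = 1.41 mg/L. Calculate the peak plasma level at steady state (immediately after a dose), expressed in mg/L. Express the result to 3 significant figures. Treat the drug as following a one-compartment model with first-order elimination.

k = ln2 / t½ = 0.693147 / 39.9 = 0.01737 h⁻¹
e^(−kτ) = e^(−0.01737 × 21.6) = 0.6872
Accumulation ratio R = 1 / (1 − e^(−kτ)) = 1 / (1 − 0.6872) = 3.197
Steady-state peak = C₀ × R = 1.41 × 3.197 = 4.508 mg/L

4.51 mg/L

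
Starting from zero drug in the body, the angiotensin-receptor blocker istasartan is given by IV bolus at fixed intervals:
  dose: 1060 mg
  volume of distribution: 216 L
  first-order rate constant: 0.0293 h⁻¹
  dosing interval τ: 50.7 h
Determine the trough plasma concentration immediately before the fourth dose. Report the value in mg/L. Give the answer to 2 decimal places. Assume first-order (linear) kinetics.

C₀ per dose = Dose / Vd = 1060 / 216 = 4.907 mg/L
Fraction remaining after one interval: r = e^(−kτ) = e^(−0.02930 × 50.7) = 0.2264
Before dose 4, 3 doses have been given (aged 1τ, 2τ, 3τ).
C_trough = C₀ × (r + r² + … + r^3) = C₀ × r(1−r^3)/(1−r)
        = 4.907 × 0.2264 × (1 − 0.01160) / (1 − 0.2264) = 1.419 mg/L

1.42 mg/L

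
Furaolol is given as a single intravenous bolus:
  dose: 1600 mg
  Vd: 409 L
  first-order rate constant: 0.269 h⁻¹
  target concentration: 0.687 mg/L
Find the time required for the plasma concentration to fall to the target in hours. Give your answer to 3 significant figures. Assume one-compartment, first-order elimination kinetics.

C₀ = Dose / Vd = 1600 / 409 = 3.912 mg/L
t = ln(C₀ / C) / k = ln(3.912 / 0.687) / 0.2690
  = ln(5.694) / 0.2690 = 1.739 / 0.2690 = 6.465 h

6.47 h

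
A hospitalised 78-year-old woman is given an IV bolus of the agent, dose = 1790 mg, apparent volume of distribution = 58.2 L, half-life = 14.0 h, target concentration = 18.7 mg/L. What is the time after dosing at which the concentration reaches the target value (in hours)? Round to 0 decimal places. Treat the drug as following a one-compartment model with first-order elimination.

10 h

C₀ = Dose / Vd = 1790 / 58.2 = 30.76 mg/L
k = ln2 / t½ = 0.693147 / 14.0 = 0.04951 h⁻¹
t = ln(C₀ / C) / k = ln(30.76 / 18.7) / 0.04951
  = ln(1.645) / 0.04951 = 0.4977 / 0.04951 = 10.05 h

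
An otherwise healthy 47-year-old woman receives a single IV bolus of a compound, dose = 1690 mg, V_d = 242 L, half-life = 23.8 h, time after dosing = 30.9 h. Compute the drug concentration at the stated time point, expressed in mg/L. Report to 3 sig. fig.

C₀ = Dose / Vd = 1690 / 242 = 6.983 mg/L
k = ln2 / t½ = 0.693147 / 23.8 = 0.02912 h⁻¹
C = C₀ · e^(−k·t) = 6.983 × e^(−0.02912 × 30.9)
  = 6.983 × 0.4066 = 2.839 mg/L

2.84 mg/L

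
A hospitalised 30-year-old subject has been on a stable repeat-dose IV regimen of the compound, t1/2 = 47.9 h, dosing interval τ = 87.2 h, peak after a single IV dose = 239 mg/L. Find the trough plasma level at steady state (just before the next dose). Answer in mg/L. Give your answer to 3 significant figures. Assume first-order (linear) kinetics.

94.4 mg/L

k = ln2 / t½ = 0.693147 / 47.9 = 0.01447 h⁻¹
e^(−kτ) = e^(−0.01447 × 87.2) = 0.2831
Accumulation ratio R = 1 / (1 − e^(−kτ)) = 1 / (1 − 0.2831) = 1.395
Steady-state trough = C₀ × R × e^(−kτ) = 239 × 1.395 × 0.2831 = 94.39 mg/L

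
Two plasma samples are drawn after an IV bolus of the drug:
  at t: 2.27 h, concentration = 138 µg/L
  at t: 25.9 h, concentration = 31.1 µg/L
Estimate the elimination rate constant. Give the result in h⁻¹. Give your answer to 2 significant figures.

0.063 h⁻¹

k = ln(C₁/C₂) / (t₂ − t₁) = ln(138/31.1) / (25.9 − 2.27)
  = 1.490 / 23.63 = 0.06306 h⁻¹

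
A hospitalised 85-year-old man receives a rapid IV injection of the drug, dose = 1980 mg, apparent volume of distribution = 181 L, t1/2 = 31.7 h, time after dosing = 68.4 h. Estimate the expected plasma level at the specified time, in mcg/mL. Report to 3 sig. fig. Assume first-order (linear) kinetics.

2.45 mcg/mL

C₀ = Dose / Vd = 1980 / 181 = 10.94 mg/L
k = ln2 / t½ = 0.693147 / 31.7 = 0.02187 h⁻¹
C = C₀ · e^(−k·t) = 10.94 × e^(−0.02187 × 68.4)
  = 10.94 × 0.2240 = 2.451 mg/L
(2.451 mg/L = 2.451 mcg/mL)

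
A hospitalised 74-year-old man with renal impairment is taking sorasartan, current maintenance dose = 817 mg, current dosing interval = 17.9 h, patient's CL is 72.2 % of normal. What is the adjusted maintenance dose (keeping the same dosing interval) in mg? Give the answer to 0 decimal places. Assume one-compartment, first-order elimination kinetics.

To keep the same average steady-state level, dosing rate must scale with clearance.
CL ratio = 72.2 / 100 = 0.7220
New dose (same interval) = 817 × 0.7220 = 589.9 mg

590 mg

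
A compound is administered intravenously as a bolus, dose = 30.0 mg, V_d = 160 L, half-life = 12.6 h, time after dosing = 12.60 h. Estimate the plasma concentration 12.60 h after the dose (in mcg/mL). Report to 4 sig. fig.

0.09375 mcg/mL

C₀ = Dose / Vd = 30.00 / 160 = 0.1875 mg/L
k = ln2 / t½ = 0.693147 / 12.6 = 0.05501 h⁻¹
t / t½ = 12.60 / 12.6 = 1 half-lives
C = C₀ × (1/2)^1 = 0.1875 × 0.5000 = 0.09375 mg/L
(0.09375 mg/L = 0.09375 mcg/mL)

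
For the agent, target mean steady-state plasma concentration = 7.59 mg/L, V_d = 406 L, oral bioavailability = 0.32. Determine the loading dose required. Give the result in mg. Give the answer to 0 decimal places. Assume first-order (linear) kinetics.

LD = Css × Vd / F = 7.59 × 406 / 0.32 = 9630 mg

9630 mg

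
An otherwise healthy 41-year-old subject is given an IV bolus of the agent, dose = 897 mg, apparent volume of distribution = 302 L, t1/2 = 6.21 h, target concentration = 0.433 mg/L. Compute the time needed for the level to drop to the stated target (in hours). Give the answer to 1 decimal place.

17.3 h

C₀ = Dose / Vd = 897.0 / 302 = 2.970 mg/L
k = ln2 / t½ = 0.693147 / 6.21 = 0.1116 h⁻¹
t = ln(C₀ / C) / k = ln(2.970 / 0.433) / 0.1116
  = ln(6.859) / 0.1116 = 1.926 / 0.1116 = 17.26 h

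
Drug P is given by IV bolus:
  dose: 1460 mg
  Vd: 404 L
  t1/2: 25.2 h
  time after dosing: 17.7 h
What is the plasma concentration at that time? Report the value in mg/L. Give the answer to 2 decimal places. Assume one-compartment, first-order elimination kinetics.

2.22 mg/L

C₀ = Dose / Vd = 1460 / 404 = 3.614 mg/L
k = ln2 / t½ = 0.693147 / 25.2 = 0.02751 h⁻¹
C = C₀ · e^(−k·t) = 3.614 × e^(−0.02751 × 17.7)
  = 3.614 × 0.6145 = 2.221 mg/L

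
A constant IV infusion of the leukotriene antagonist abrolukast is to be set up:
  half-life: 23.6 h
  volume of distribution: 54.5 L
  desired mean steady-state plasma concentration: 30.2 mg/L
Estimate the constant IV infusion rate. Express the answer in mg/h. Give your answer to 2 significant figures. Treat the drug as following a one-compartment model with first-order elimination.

k = ln2 / t½ = 0.693147 / 23.6 = 0.02937 h⁻¹
CL = k × Vd = 0.02937 × 54.5 = 1.601 L/h
At steady state, infusion rate R₀ = Css × CL = 30.2 × 1.601 = 48.35 mg/h

48 mg/h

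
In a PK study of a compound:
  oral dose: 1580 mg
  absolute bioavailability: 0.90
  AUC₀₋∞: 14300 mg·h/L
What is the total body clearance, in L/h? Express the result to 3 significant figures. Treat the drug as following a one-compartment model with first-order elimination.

0.0994 L/h

CL = F·Dose / AUC = 0.90 × 1580 / 14300 = 0.09944 L/h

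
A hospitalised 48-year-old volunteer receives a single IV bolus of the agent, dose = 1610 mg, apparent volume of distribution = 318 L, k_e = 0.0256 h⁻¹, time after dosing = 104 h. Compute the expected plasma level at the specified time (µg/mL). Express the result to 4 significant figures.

C₀ = Dose / Vd = 1610 / 318 = 5.063 mg/L
C = C₀ · e^(−k·t) = 5.063 × e^(−0.02560 × 104)
  = 5.063 × 0.06978 = 0.3533 mg/L
(0.3533 mg/L = 0.3533 µg/mL)

0.3533 µg/mL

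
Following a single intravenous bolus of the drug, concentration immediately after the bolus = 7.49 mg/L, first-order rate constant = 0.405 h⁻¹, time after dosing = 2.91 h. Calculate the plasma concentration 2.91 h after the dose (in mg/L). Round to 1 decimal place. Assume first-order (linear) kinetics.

C = C₀ · e^(−k·t) = 7.490 × e^(−0.4050 × 2.91)
  = 7.490 × 0.3077 = 2.305 mg/L

2.3 mg/L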